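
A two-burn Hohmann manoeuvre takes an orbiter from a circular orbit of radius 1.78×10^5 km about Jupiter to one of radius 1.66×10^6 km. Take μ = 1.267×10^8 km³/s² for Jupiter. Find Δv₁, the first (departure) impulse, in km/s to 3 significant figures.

Δv₁ = 9.18 km/s

Semi-major axis of the transfer orbit: a_t = (1.780×10^5 + 1.660×10^6)/2 = 9.190×10^5 km.
On the circular orbit at r = 1.780×10^5 km, v_c = √(μ/r) = 26.6795 km/s.
Transfer-orbit speed at the same r (vis-viva, a = a_t): v_t = √[μ(2/r − 1/a_t)] = 35.8571 km/s.
Δv₁ = |v_t − v_c| = |35.8571 − 26.6795| = 9.178 km/s.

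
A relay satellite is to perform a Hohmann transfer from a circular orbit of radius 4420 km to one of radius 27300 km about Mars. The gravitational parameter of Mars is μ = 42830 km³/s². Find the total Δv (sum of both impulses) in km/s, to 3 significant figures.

Transfer-ellipse semi-major axis a_t = (r₁ + r₂)/2 = (4420 + 27300)/2 = 15860 km.
Circular speed at r₁: v₁ = √(μ/r₁) = √(42830/4420) = 3.11288 km/s.
On the transfer ellipse at r₁, v² = μ(2/r − 1/a) gives v_p = √[μ(2/r₁ − 1/a_t)] = 4.08406 km/s.
First burn Δv₁ = |v_p − v₁| = 0.97118 km/s.
At r₂, v₂ = √(μ/r₂) = 1.25254 km/s.
Transfer-orbit speed at r₂: v_a = √[μ(2/r₂ − 1/a_t)] = 0.661230 km/s.
Second burn Δv₂ = |v₂ − v_a| = 0.59131 km/s.
Total Δv = Δv₁ + Δv₂ = 1.562 km/s.

Δv = 1.56 km/s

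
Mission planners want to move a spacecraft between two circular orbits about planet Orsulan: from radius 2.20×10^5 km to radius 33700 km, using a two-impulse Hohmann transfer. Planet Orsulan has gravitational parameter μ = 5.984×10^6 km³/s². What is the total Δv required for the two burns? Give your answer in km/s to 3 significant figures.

Semi-major axis of the transfer orbit: a_t = (2.200×10^5 + 33700)/2 = 1.2685×10^5 km.
At r₁ the circular-orbit speed is v₁ = √(μ/r₁) = 5.2154 km/s.
Transfer-orbit speed at r₁ (v² = μ(2/r − 1/a)): v_a = √[μ(2/r₁ − 1/a_t)] = 2.6882 km/s.
First burn Δv₁ = |v_a − v₁| = 2.5272 km/s.
At r₂, v₂ = √(μ/r₂) = 13.3254 km/s.
Transfer-orbit speed at r₂: v_p = √[μ(2/r₂ − 1/a_t)] = 17.5488 km/s.
Second burn Δv₂ = |v₂ − v_p| = 4.2234 km/s.
Δv = Δv₁ + Δv₂ = 2.5272 + 4.2234 = 6.751 km/s.

Δv = 6.75 km/s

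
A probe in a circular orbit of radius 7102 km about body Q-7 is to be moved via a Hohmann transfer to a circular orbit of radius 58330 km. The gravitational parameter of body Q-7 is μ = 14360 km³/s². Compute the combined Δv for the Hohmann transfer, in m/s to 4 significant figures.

Semi-major axis of the transfer orbit: a_t = (7102 + 58330)/2 = 32716 km.
Circular speed at r₁: v₁ = √(μ/r₁) = √(14360/7102) = 1.4220 km/s.
On the transfer ellipse at r₁, v² = μ(2/r − 1/a) gives v_p = √[μ(2/r₁ − 1/a_t)] = 1.8987 km/s.
First burn Δv₁ = |v_p − v₁| = 0.4767 km/s.
Circular speed at r₂: v₂ = √(μ/r₂) = 0.4962 km/s.
Transfer-orbit speed at r₂: v_a = √[μ(2/r₂ − 1/a_t)] = 0.2312 km/s.
Second burn Δv₂ = |v₂ − v_a| = 0.2650 km/s.
Δv = Δv₁ + Δv₂ = 0.4767 + 0.2650 = 0.7417 km/s.

Δv = 741.7 m/s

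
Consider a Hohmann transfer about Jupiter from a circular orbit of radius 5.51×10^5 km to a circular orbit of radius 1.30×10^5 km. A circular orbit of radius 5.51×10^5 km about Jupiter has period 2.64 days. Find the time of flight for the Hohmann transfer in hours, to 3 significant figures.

From Kepler's third law T² = 4π²r³/μ at r = 5.51×10^5 km, T = 2.64 days = 2.64 × 86400 s = 2.28096×10^5 s: μ = 4π²r³/T² = 1.26934×10^8 km³/s².
Transfer-ellipse semi-major axis a_t = (r₁ + r₂)/2 = (5.510×10^5 + 1.300×10^5)/2 = 3.405×10^5 km.
By Kepler's third law the transfer-orbit period is T = 2π√(a_t³/μ), so t = T/2 = 55400 s.
Converting: 55400 s ÷ 3600 s/hour = 15.4 hours.

t = 15.4 hours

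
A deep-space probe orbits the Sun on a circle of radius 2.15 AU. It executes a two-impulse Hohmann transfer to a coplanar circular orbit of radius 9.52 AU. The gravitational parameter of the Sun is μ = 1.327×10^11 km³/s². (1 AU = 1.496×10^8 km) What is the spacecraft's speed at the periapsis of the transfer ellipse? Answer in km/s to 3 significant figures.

In km: r₁ = 2.15 × 1.496×10^8 = 3.2164×10^8 km; r₂ = 9.52 × 1.496×10^8 = 1.424192×10^9 km.
Semi-major axis of the transfer orbit: a_t = (3.2164×10^8 + 1.424192×10^9)/2 = 8.72916×10^8 km.
The periapsis of the transfer ellipse is at r = 3.2164×10^8 km.
Applying v² = μ(2/r − 1/a_t): v = 25.94 km/s.

v = 25.9 km/s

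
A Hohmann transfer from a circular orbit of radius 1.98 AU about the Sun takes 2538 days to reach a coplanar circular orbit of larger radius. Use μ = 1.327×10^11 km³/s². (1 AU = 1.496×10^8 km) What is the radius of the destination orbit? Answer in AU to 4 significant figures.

In km: r₁ = 1.98 × 1.496×10^8 = 2.96208×10^8 km.
Transfer time t = 2538 days = 2.192832×10^8 s, and t = π√(a_t³/μ).
So a_t = (μ t²/π²)^(1/3) = (1.327×10^11 × (2.192832×10^8)² / π²)^(1/3) = 8.6469×10^8 km.
Since a_t = (r₁ + r₂)/2, r₂ = 2a_t − r₁ = 2×8.6469×10^8 − 2.96208×10^8 = 1.433172×10^9 km.
In AU: r₂ = 1.433172×10^9 / 1.496×10^8 = 9.580 AU.

r₂ = 9.580 AU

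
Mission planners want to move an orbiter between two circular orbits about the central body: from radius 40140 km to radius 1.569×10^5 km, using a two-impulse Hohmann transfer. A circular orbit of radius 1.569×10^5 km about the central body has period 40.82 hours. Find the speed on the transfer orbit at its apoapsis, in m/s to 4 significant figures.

From Kepler's third law T² = 4π²r³/μ at r = 1.569×10^5 km, T = 40.82 hours = 40.82 × 3600 s = 1.46952×10^5 s: μ = 4π²r³/T² = 7.06118×10^6 km³/s².
The Hohmann ellipse has a_t = (r₁ + r₂)/2 = 98520 km.
At apoapsis, r = 1.569×10^5 km.
From the vis-viva equation, v = √[μ(2/r − 1/a_t)] = 4.282 km/s.

v = 4282 m/s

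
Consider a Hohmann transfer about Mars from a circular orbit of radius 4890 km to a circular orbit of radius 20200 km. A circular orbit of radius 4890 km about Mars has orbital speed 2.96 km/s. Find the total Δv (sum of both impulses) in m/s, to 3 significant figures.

From the circular-orbit relation v² = μ/r at r = 4890 km: μ = v²r = (2.96)² × 4890 = 42844.2 km³/s².
Transfer-ellipse semi-major axis a_t = (r₁ + r₂)/2 = (4890 + 20200)/2 = 12545 km.
Circular speed at r₁: v₁ = √(μ/r₁) = √(42844.2/4890) = 2.9600 km/s.
Transfer-orbit speed at r₁ (vis-viva): v_p = √[μ(2/r₁ − 1/a_t)] = 3.7561 km/s.
First burn Δv₁ = |v_p − v₁| = 0.7961 km/s.
Circular speed at r₂: v₂ = √(μ/r₂) = 1.4564 km/s.
Transfer-orbit speed at r₂: v_a = √[μ(2/r₂ − 1/a_t)] = 0.90926 km/s.
Second burn Δv₂ = |v₂ − v_a| = 0.5471 km/s.
Total Δv = Δv₁ + Δv₂ = 1.343 km/s.

Δv = 1340 m/s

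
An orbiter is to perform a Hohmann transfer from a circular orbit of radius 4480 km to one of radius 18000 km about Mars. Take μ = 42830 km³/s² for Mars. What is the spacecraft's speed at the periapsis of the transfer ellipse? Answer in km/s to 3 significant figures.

The Hohmann ellipse has a_t = (r₁ + r₂)/2 = 11240 km.
At periapsis, r = 4480 km.
Applying v² = μ(2/r − 1/a_t): v = 3.913 km/s.

v = 3.91 km/s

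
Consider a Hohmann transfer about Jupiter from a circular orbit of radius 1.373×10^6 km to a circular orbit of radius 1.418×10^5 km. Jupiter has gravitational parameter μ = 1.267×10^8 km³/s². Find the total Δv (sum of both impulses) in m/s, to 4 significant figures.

Δv = 15800 m/s

Transfer-ellipse semi-major axis a_t = (r₁ + r₂)/2 = (1.373×10^6 + 1.418×10^5)/2 = 7.574×10^5 km.
Circular speed at r₁: v₁ = √(μ/r₁) = √(1.267×10^8/1.373×10^6) = 9.6062 km/s.
Transfer-orbit speed at r₁ (vis-viva): v_a = √[μ(2/r₁ − 1/a_t)] = 4.1565 km/s.
First burn Δv₁ = |v_a − v₁| = 5.450 km/s.
Circular speed at r₂: v₂ = √(μ/r₂) = 29.892 km/s.
Transfer-orbit speed at r₂: v_p = √[μ(2/r₂ − 1/a_t)] = 40.246 km/s.
Second burn Δv₂ = |v₂ − v_p| = 10.35 km/s.
Total Δv = Δv₁ + Δv₂ = 15.80 km/s.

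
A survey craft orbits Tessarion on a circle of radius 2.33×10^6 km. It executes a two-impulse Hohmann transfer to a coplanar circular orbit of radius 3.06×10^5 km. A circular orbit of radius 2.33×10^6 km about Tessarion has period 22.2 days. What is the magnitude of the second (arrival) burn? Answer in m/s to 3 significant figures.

Δv₂ = 6940 m/s

From Kepler's third law T² = 4π²r³/μ at r = 2.33×10^6 km, T = 22.2 days = 22.2 × 86400 s = 1.91808×10^6 s: μ = 4π²r³/T² = 1.35736×10^8 km³/s².
The Hohmann ellipse has a_t = (r₁ + r₂)/2 = 1.318×10^6 km.
Circular speed at r = 3.060×10^5 km: v_c = √(μ/r) = 21.061 km/s.
Vis-viva on the transfer ellipse at r = 3.060×10^5 km gives v_t = √[μ(2/r − 1/a_t)] = 28.003 km/s.
Δv₂ = |v_t − v_c| = |28.003 − 21.061| = 6.942 km/s.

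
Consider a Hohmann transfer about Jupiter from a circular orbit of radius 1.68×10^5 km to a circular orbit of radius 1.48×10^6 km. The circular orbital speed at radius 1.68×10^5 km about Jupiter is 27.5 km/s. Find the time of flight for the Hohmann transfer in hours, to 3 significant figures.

From the circular-orbit relation v² = μ/r at r = 1.68×10^5 km: μ = v²r = (27.5)² × 1.68×10^5 = 1.27050×10^8 km³/s².
The Hohmann ellipse has a_t = (r₁ + r₂)/2 = 8.240×10^5 km.
Transfer time t = π√(a_t³/μ) = π√((8.240×10^5)³ / 1.27050×10^8) = 2.085×10^5 s.
Converting: 2.085×10^5 s ÷ 3600 s/hour = 57.9 hours.

t = 57.9 hours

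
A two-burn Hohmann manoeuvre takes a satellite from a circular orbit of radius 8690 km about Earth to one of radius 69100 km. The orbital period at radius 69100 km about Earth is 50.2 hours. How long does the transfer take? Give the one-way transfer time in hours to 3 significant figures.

From Kepler's third law T² = 4π²r³/μ at r = 69100 km, T = 50.2 hours = 50.2 × 3600 s = 1.8072×10^5 s: μ = 4π²r³/T² = 3.98824×10^5 km³/s².
The Hohmann ellipse has a_t = (r₁ + r₂)/2 = 38895 km.
Half the transfer-orbit period gives t = π√(a_t³/μ) = 38160 s.
Converting: 38160 s ÷ 3600 s/hour = 10.6 hours.

t = 10.6 hours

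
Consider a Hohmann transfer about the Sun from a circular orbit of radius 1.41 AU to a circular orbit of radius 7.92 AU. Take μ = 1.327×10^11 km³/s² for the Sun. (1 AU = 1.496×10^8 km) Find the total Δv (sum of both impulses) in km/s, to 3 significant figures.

In km: r₁ = 1.41 × 1.496×10^8 = 2.10936×10^8 km; r₂ = 7.92 × 1.496×10^8 = 1.184832×10^9 km.
Semi-major axis of the transfer orbit: a_t = (2.10936×10^8 + 1.184832×10^9)/2 = 6.97884×10^8 km.
Circular speed at r₁: v₁ = √(μ/r₁) = √(1.327×10^11/2.10936×10^8) = 25.082 km/s.
Transfer-orbit speed at r₁ (v² = μ(2/r − 1/a)): v_p = √[μ(2/r₁ − 1/a_t)] = 32.681 km/s.
First burn Δv₁ = |v_p − v₁| = 7.599 km/s.
Circular speed at r₂: v₂ = √(μ/r₂) = 10.583 km/s.
Transfer-orbit speed at r₂: v_a = √[μ(2/r₂ − 1/a_t)] = 5.8182 km/s.
Second burn Δv₂ = |v₂ − v_a| = 4.765 km/s.
Total Δv = Δv₁ + Δv₂ = 12.36 km/s.

Δv = 12.4 km/s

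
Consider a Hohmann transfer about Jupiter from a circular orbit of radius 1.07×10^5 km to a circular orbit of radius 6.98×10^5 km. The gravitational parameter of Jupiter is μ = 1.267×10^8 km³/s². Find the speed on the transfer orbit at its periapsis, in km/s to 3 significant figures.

v = 45.3 km/s

The Hohmann ellipse has a_t = (r₁ + r₂)/2 = 4.025×10^5 km.
At periapsis, r = 1.070×10^5 km.
Applying v² = μ(2/r − 1/a_t): v = 45.31 km/s.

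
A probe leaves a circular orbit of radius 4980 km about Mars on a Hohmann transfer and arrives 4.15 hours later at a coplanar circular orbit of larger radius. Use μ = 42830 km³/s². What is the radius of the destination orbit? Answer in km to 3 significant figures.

Transfer time t = 4.15 hours = 14940 s, and t = π√(a_t³/μ).
So a_t = (μ t²/π²)^(1/3) = (42830 × (14940)² / π²)^(1/3) = 9894.3 km.
Since a_t = (r₁ + r₂)/2, r₂ = 2a_t − r₁ = 2×9894.3 − 4980 = 14808.6 km.

r₂ = 14800 km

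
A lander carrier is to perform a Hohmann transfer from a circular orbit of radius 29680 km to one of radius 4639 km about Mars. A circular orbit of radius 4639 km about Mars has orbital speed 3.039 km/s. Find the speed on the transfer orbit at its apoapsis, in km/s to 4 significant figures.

v = 0.6247 km/s

From the circular-orbit relation v² = μ/r at r = 4639 km: μ = v²r = (3.039)² × 4639 = 42843.6 km³/s².
Semi-major axis of the transfer orbit: a_t = (29680 + 4639)/2 = 17159.5 km.
At apoapsis, r = 29680 km.
Applying v² = μ(2/r − 1/a_t): v = 0.6247 km/s.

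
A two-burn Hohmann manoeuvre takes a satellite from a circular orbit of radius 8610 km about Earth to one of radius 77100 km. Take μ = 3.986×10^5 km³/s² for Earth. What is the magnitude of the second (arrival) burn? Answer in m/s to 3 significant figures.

Δv₂ = 1250 m/s

Transfer-ellipse semi-major axis a_t = (r₁ + r₂)/2 = (8610 + 77100)/2 = 42855 km.
On the circular orbit at r = 77100 km, v_c = √(μ/r) = 2.274 km/s.
Vis-viva on the transfer ellipse at r = 77100 km gives v_t = √[μ(2/r − 1/a_t)] = 1.019 km/s.
Δv₂ = |v_t − v_c| = |1.019 − 2.274| = 1.255 km/s.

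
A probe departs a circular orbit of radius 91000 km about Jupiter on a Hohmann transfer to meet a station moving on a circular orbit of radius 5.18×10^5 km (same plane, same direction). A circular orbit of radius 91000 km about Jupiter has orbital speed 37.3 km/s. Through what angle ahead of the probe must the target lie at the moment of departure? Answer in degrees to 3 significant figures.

From the circular-orbit relation v² = μ/r at r = 91000 km: μ = v²r = (37.3)² × 91000 = 1.26607×10^8 km³/s².
Semi-major axis of the transfer orbit: a_t = (91000 + 5.180×10^5)/2 = 3.045×10^5 km.
The half-period of the transfer ellipse is t = π√(a_t³/μ) = 46910 s.
Target angular speed ω₂ = √(μ/r₂³) = 3.018×10^-5 rad/s.
Angle swept by the target during transfer: ω₂·t = 1.416 rad = 81.13°.
Arrival is 180° from departure on the ellipse, so φ = 180° − 81.13° = 98.9°.

φ = 98.9°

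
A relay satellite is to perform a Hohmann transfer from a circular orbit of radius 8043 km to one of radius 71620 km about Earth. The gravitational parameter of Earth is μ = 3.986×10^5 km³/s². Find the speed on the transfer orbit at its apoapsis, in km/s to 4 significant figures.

Semi-major axis of the transfer orbit: a_t = (8043 + 71620)/2 = 39831.5 km.
At apoapsis, r = 71620 km.
From the vis-viva equation, v = √[μ(2/r − 1/a_t)] = 1.060 km/s.

v = 1.060 km/s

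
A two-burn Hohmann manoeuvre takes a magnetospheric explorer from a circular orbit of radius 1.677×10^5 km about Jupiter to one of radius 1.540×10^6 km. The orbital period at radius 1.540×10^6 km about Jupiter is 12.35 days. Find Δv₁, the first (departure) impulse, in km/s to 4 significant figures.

Δv₁ = 9.425 km/s

From Kepler's third law T² = 4π²r³/μ at r = 1.540×10^6 km, T = 12.35 days = 12.35 × 86400 s = 1.06704×10^6 s: μ = 4π²r³/T² = 1.26637×10^8 km³/s².
The Hohmann ellipse has a_t = (r₁ + r₂)/2 = 8.5385×10^5 km.
Circular speed at r = 1.677×10^5 km: v_c = √(μ/r) = 27.480 km/s.
Transfer-orbit speed at the same r (vis-viva, a = a_t): v_t = √[μ(2/r − 1/a_t)] = 36.905 km/s.
Δv₁ = |v_t − v_c| = |36.905 − 27.480| = 9.425 km/s.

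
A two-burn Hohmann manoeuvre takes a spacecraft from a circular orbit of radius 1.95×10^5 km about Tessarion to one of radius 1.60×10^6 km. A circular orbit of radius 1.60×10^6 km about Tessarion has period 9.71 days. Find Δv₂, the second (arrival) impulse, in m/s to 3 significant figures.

Δv₂ = 6400 m/s

From Kepler's third law T² = 4π²r³/μ at r = 1.60×10^6 km, T = 9.71 days = 9.71 × 86400 s = 8.38944×10^5 s: μ = 4π²r³/T² = 2.29749×10^8 km³/s².
Transfer-ellipse semi-major axis a_t = (r₁ + r₂)/2 = (1.950×10^5 + 1.600×10^6)/2 = 8.975×10^5 km.
Circular speed at r = 1.600×10^6 km: v_c = √(μ/r) = 11.983 km/s.
Transfer-orbit speed at the same r (vis-viva, a = a_t): v_t = √[μ(2/r − 1/a_t)] = 5.5856 km/s.
Δv₂ = |v_t − v_c| = |5.5856 − 11.983| = 6.397 km/s.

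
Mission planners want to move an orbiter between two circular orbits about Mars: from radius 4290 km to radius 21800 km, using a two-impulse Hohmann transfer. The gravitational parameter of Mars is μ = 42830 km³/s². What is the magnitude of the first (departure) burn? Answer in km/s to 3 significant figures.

The Hohmann ellipse has a_t = (r₁ + r₂)/2 = 13045 km.
On the circular orbit at r = 4290 km, v_c = √(μ/r) = 3.1597 km/s.
Vis-viva on the transfer ellipse at r = 4290 km gives v_t = √[μ(2/r − 1/a_t)] = 4.0846 km/s.
Δv₁ = |v_t − v_c| = |4.0846 − 3.1597| = 0.9249 km/s.

Δv₁ = 0.925 km/s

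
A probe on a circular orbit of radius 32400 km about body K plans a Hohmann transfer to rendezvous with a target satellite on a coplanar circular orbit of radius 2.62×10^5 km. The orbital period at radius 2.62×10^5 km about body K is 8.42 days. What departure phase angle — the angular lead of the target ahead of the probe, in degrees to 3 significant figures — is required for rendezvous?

From Kepler's third law T² = 4π²r³/μ at r = 2.62×10^5 km, T = 8.42 days = 8.42 × 86400 s = 7.27488×10^5 s: μ = 4π²r³/T² = 1.34157×10^6 km³/s².
Transfer-ellipse semi-major axis a_t = (r₁ + r₂)/2 = (32400 + 2.620×10^5)/2 = 1.472×10^5 km.
Transfer time t = π√(a_t³/μ) = 1.532×10^5 s.
The target's mean motion on its circular orbit is ω₂ = √(μ/r₂³) = 8.637×10^-6 rad/s.
Angle swept by the target during transfer: ω₂·t = 1.323 rad = 75.80°.
Arrival is 180° from departure on the ellipse, so φ = 180° − 75.80° = 104°.

φ = 104°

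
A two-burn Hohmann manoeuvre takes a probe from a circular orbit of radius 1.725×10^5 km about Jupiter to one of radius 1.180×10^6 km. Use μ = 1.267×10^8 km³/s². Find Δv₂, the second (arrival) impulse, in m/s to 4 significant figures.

The Hohmann ellipse has a_t = (r₁ + r₂)/2 = 6.7625×10^5 km.
On the circular orbit at r = 1.180×10^6 km, v_c = √(μ/r) = 10.3621 km/s.
Vis-viva on the transfer ellipse at r = 1.180×10^6 km gives v_t = √[μ(2/r − 1/a_t)] = 5.23345 km/s.
Δv₂ = |v_t − v_c| = |5.23345 − 10.3621| = 5.129 km/s.

Δv₂ = 5129 m/s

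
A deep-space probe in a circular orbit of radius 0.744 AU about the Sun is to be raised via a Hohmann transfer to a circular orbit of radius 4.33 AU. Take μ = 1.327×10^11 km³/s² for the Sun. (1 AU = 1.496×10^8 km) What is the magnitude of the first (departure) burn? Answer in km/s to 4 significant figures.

In km: r₁ = 0.744 × 1.496×10^8 = 1.113024×10^8 km; r₂ = 4.33 × 1.496×10^8 = 6.47768×10^8 km.
Semi-major axis of the transfer orbit: a_t = (1.113024×10^8 + 6.47768×10^8)/2 = 3.795352×10^8 km.
On the circular orbit at r = 1.113024×10^8 km, v_c = √(μ/r) = 34.53 km/s.
Vis-viva on the transfer ellipse at r = 1.113024×10^8 km gives v_t = √[μ(2/r − 1/a_t)] = 45.11 km/s.
Δv₁ = |v_t − v_c| = |45.11 − 34.53| = 10.58 km/s.

Δv₁ = 10.58 km/s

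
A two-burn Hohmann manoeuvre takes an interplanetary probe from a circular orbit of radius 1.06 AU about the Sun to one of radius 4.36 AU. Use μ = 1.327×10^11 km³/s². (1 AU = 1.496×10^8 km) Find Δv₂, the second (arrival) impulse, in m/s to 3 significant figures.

Δv₂ = 5340 m/s

In km: r₁ = 1.06 × 1.496×10^8 = 1.58576×10^8 km; r₂ = 4.36 × 1.496×10^8 = 6.52256×10^8 km.
Semi-major axis of the transfer orbit: a_t = (1.58576×10^8 + 6.52256×10^8)/2 = 4.05416×10^8 km.
Circular speed at r = 6.52256×10^8 km: v_c = √(μ/r) = 14.264 km/s.
Vis-viva on the transfer ellipse at r = 6.52256×10^8 km gives v_t = √[μ(2/r − 1/a_t)] = 8.9206 km/s.
Δv₂ = |v_t − v_c| = |8.9206 − 14.264| = 5.343 km/s.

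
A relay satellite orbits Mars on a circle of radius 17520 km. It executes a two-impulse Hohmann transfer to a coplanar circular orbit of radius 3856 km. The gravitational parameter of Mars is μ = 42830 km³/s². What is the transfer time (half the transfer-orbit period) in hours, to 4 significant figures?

t = 4.659 hours

Semi-major axis of the transfer orbit: a_t = (17520 + 3856)/2 = 10688 km.
Transfer time t = π√(a_t³/μ) = π√((10688)³ / 42830) = 16773 s.
Converting: 16773 s ÷ 3600 s/hour = 4.659 hours.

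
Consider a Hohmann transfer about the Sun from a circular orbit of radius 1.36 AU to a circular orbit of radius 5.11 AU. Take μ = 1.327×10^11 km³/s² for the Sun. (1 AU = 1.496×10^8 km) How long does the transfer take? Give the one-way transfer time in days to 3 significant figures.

In km: r₁ = 1.36 × 1.496×10^8 = 2.03456×10^8 km; r₂ = 5.11 × 1.496×10^8 = 7.64456×10^8 km.
Semi-major axis of the transfer orbit: a_t = (2.03456×10^8 + 7.64456×10^8)/2 = 4.83956×10^8 km.
Half the transfer-orbit period gives t = π√(a_t³/μ) = 9.182×10^7 s.
Converting: 9.182×10^7 s ÷ 86400 s/day = 1060 days.

t = 1060 days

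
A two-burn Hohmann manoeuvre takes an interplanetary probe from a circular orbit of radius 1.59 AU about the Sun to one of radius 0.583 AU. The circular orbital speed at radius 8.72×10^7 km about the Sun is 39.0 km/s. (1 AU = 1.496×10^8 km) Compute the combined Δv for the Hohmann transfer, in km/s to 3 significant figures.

Δv = 14.5 km/s

From the circular-orbit relation v² = μ/r at r = 8.72×10^7 km: μ = v²r = (39.0)² × 8.72×10^7 = 1.32631×10^11 km³/s².
In km: r₁ = 1.59 × 1.496×10^8 = 2.37864×10^8 km; r₂ = 0.583 × 1.496×10^8 = 8.72168×10^7 km.
Semi-major axis of the transfer orbit: a_t = (2.37864×10^8 + 8.72168×10^7)/2 = 1.625404×10^8 km.
At r₁ the circular-orbit speed is v₁ = √(μ/r₁) = 23.613 km/s.
Transfer-orbit speed at r₁ (v² = μ(2/r − 1/a)): v_a = √[μ(2/r₁ − 1/a_t)] = 17.297 km/s.
First burn Δv₁ = |v_a − v₁| = 6.316 km/s.
Circular speed at r₂: v₂ = √(μ/r₂) = 38.996 km/s.
Transfer-orbit speed at r₂: v_p = √[μ(2/r₂ − 1/a_t)] = 47.174 km/s.
Second burn Δv₂ = |v₂ − v_p| = 8.178 km/s.
Δv = Δv₁ + Δv₂ = 6.316 + 8.178 = 14.49 km/s.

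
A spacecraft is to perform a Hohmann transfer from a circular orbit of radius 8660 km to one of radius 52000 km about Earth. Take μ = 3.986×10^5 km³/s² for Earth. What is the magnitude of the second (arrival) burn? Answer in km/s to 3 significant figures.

Δv₂ = 1.29 km/s

The Hohmann ellipse has a_t = (r₁ + r₂)/2 = 30330 km.
On the circular orbit at r = 52000 km, v_c = √(μ/r) = 2.7686 km/s.
Vis-viva on the transfer ellipse at r = 52000 km gives v_t = √[μ(2/r − 1/a_t)] = 1.4794 km/s.
Δv₂ = |v_t − v_c| = |1.4794 − 2.7686| = 1.289 km/s.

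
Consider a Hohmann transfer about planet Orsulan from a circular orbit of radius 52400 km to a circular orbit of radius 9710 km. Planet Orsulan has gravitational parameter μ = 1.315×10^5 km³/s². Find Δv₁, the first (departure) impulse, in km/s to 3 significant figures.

Semi-major axis of the transfer orbit: a_t = (52400 + 9710)/2 = 31055 km.
Circular speed at r = 52400 km: v_c = √(μ/r) = 1.58415 km/s.
Transfer-orbit speed at the same r (vis-viva, a = a_t): v_t = √[μ(2/r − 1/a_t)] = 0.885811 km/s.
Δv₁ = |v_t − v_c| = |0.885811 − 1.58415| = 0.6983 km/s.

Δv₁ = 0.698 km/s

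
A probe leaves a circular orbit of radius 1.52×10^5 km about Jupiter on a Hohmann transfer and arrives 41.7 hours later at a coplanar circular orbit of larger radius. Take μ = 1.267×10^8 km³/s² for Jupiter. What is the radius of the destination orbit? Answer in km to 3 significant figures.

Transfer time t = 41.7 hours = 1.5012×10^5 s, and t = π√(a_t³/μ).
So a_t = (μ t²/π²)^(1/3) = (1.267×10^8 × (1.5012×10^5)² / π²)^(1/3) = 6.6138×10^5 km.
Since a_t = (r₁ + r₂)/2, r₂ = 2a_t − r₁ = 2×6.6138×10^5 − 1.520×10^5 = 1.17076×10^6 km.

r₂ = 1.17×10^6 km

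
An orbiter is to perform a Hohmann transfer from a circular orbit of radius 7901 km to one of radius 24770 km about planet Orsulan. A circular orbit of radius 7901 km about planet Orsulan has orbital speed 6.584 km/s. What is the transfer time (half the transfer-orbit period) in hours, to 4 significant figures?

From the circular-orbit relation v² = μ/r at r = 7901 km: μ = v²r = (6.584)² × 7901 = 3.42501×10^5 km³/s².
Transfer-ellipse semi-major axis a_t = (r₁ + r₂)/2 = (7901 + 24770)/2 = 16335.5 km.
Transfer time t = π√(a_t³/μ) = π√((16335.5)³ / 3.42501×10^5) = 11208 s.
Converting: 11208 s ÷ 3600 s/hour = 3.113 hours.

t = 3.113 hours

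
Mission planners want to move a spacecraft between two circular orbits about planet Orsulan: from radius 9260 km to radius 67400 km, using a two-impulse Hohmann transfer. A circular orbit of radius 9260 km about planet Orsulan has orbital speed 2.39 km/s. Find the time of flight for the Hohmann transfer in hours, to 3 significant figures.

t = 28.5 hours

From the circular-orbit relation v² = μ/r at r = 9260 km: μ = v²r = (2.39)² × 9260 = 52894.0 km³/s².
Transfer-ellipse semi-major axis a_t = (r₁ + r₂)/2 = (9260 + 67400)/2 = 38330 km.
Half the transfer-orbit period gives t = π√(a_t³/μ) = 1.025×10^5 s.
Converting: 1.025×10^5 s ÷ 3600 s/hour = 28.5 hours.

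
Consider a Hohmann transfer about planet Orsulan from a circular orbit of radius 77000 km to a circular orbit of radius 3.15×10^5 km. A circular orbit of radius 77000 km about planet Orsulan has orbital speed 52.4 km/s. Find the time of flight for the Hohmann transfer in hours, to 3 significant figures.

t = 5.21 hours

From the circular-orbit relation v² = μ/r at r = 77000 km: μ = v²r = (52.4)² × 77000 = 2.11424×10^8 km³/s².
Transfer-ellipse semi-major axis a_t = (r₁ + r₂)/2 = (77000 + 3.150×10^5)/2 = 1.960×10^5 km.
By Kepler's third law the transfer-orbit period is T = 2π√(a_t³/μ), so t = T/2 = 18750 s.
Converting: 18750 s ÷ 3600 s/hour = 5.21 hours.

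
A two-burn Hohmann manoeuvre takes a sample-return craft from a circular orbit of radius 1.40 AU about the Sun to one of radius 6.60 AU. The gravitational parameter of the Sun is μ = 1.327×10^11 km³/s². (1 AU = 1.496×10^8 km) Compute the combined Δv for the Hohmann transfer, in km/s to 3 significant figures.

Δv = 11.9 km/s

In km: r₁ = 1.40 × 1.496×10^8 = 2.0944×10^8 km; r₂ = 6.60 × 1.496×10^8 = 9.8736×10^8 km.
The Hohmann ellipse has a_t = (r₁ + r₂)/2 = 5.984×10^8 km.
Circular speed at r₁: v₁ = √(μ/r₁) = √(1.327×10^11/2.0944×10^8) = 25.171 km/s.
On the transfer ellipse at r₁, vis-viva gives v_p = √[μ(2/r₁ − 1/a_t)] = 32.333 km/s.
First burn Δv₁ = |v_p − v₁| = 7.162 km/s.
Circular speed at r₂: v₂ = √(μ/r₂) = 11.59305 km/s.
Transfer-orbit speed at r₂: v_a = √[μ(2/r₂ − 1/a_t)] = 6.858541 km/s.
Second burn Δv₂ = |v₂ − v_a| = 4.735 km/s.
Total Δv = Δv₁ + Δv₂ = 11.90 km/s.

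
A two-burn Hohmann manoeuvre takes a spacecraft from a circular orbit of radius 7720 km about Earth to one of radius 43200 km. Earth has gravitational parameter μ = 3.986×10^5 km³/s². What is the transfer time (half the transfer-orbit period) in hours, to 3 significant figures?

t = 5.62 hours

Semi-major axis of the transfer orbit: a_t = (7720 + 43200)/2 = 25460 km.
By Kepler's third law the transfer-orbit period is T = 2π√(a_t³/μ), so t = T/2 = 20215 s.
Converting: 20215 s ÷ 3600 s/hour = 5.62 hours.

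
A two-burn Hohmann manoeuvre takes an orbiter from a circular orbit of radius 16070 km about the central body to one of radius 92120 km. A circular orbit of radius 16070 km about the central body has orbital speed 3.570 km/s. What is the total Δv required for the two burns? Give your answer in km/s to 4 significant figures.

Δv = 1.767 km/s

From the circular-orbit relation v² = μ/r at r = 16070 km: μ = v²r = (3.570)² × 16070 = 2.04811×10^5 km³/s².
Transfer-ellipse semi-major axis a_t = (r₁ + r₂)/2 = (16070 + 92120)/2 = 54095 km.
Circular speed at r₁: v₁ = √(μ/r₁) = √(2.04811×10^5/16070) = 3.570 km/s.
On the transfer ellipse at r₁, v² = μ(2/r − 1/a) gives v_p = √[μ(2/r₁ − 1/a_t)] = 4.659 km/s.
First burn Δv₁ = |v_p − v₁| = 1.089 km/s.
Circular speed at r₂: v₂ = √(μ/r₂) = 1.4911 km/s.
Transfer-orbit speed at r₂: v_a = √[μ(2/r₂ − 1/a_t)] = 0.81270 km/s.
Second burn Δv₂ = |v₂ − v_a| = 0.6784 km/s.
Δv = Δv₁ + Δv₂ = 1.089 + 0.6784 = 1.767 km/s.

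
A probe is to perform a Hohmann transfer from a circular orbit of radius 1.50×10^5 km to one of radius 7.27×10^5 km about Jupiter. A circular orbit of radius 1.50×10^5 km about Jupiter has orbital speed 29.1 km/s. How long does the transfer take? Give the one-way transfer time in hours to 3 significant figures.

From the circular-orbit relation v² = μ/r at r = 1.50×10^5 km: μ = v²r = (29.1)² × 1.50×10^5 = 1.27022×10^8 km³/s².
Semi-major axis of the transfer orbit: a_t = (1.500×10^5 + 7.270×10^5)/2 = 4.385×10^5 km.
Half the transfer-orbit period gives t = π√(a_t³/μ) = 80940 s.
Converting: 80940 s ÷ 3600 s/hour = 22.5 hours.

t = 22.5 hours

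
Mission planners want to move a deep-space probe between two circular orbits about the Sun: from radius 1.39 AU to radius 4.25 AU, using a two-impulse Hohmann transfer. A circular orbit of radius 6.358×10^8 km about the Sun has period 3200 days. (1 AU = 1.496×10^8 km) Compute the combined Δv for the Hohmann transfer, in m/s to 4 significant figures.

Δv = 10060 m/s

From Kepler's third law T² = 4π²r³/μ at r = 6.358×10^8 km, T = 3200 days = 3200 × 86400 s = 2.7648×10^8 s: μ = 4π²r³/T² = 1.32738×10^11 km³/s².
In km: r₁ = 1.39 × 1.496×10^8 = 2.07944×10^8 km; r₂ = 4.25 × 1.496×10^8 = 6.358×10^8 km.
Semi-major axis of the transfer orbit: a_t = (2.07944×10^8 + 6.358×10^8)/2 = 4.21872×10^8 km.
At r₁ the circular-orbit speed is v₁ = √(μ/r₁) = 25.2653 km/s.
On the transfer ellipse at r₁, vis-viva gives v_p = √[μ(2/r₁ − 1/a_t)] = 31.0166 km/s.
First burn Δv₁ = |v_p − v₁| = 5.751 km/s.
Circular speed at r₂: v₂ = √(μ/r₂) = 14.449 km/s.
Transfer-orbit speed at r₂: v_a = √[μ(2/r₂ − 1/a_t)] = 10.144 km/s.
Second burn Δv₂ = |v₂ − v_a| = 4.305 km/s.
Total Δv = Δv₁ + Δv₂ = 10.06 km/s.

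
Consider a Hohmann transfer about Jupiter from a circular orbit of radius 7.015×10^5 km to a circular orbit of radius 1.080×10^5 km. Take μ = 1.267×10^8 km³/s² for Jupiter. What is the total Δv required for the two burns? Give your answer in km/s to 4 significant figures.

Δv = 17.34 km/s

The Hohmann ellipse has a_t = (r₁ + r₂)/2 = 4.0475×10^5 km.
At r₁ the circular-orbit speed is v₁ = √(μ/r₁) = 13.439 km/s.
Transfer-orbit speed at r₁ (vis-viva): v_a = √[μ(2/r₁ − 1/a_t)] = 6.9421 km/s.
First burn Δv₁ = |v_a − v₁| = 6.497 km/s.
Circular speed at r₂: v₂ = √(μ/r₂) = 34.25 km/s.
Transfer-orbit speed at r₂: v_p = √[μ(2/r₂ − 1/a_t)] = 45.09 km/s.
Second burn Δv₂ = |v₂ − v_p| = 10.84 km/s.
Total Δv = Δv₁ + Δv₂ = 17.34 km/s.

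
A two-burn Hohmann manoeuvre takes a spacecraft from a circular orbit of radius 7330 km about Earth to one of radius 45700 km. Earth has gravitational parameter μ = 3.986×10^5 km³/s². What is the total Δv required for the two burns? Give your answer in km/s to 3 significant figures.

Semi-major axis of the transfer orbit: a_t = (7330 + 45700)/2 = 26515 km.
At r₁ the circular-orbit speed is v₁ = √(μ/r₁) = 7.37423 km/s.
On the transfer ellipse at r₁, v² = μ(2/r − 1/a) gives v_p = √[μ(2/r₁ − 1/a_t)] = 9.68119 km/s.
First burn Δv₁ = |v_p − v₁| = 2.30696 km/s.
At r₂, v₂ = √(μ/r₂) = 2.95332 km/s.
Transfer-orbit speed at r₂: v_a = √[μ(2/r₂ − 1/a_t)] = 1.55280 km/s.
Second burn Δv₂ = |v₂ − v_a| = 1.40052 km/s.
Δv = Δv₁ + Δv₂ = 2.30696 + 1.40052 = 3.707 km/s.

Δv = 3.71 km/s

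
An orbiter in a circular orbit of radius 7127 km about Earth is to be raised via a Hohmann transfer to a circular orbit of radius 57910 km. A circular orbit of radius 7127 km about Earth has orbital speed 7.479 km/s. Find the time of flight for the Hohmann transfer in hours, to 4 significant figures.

From the circular-orbit relation v² = μ/r at r = 7127 km: μ = v²r = (7.479)² × 7127 = 3.98652×10^5 km³/s².
Semi-major axis of the transfer orbit: a_t = (7127 + 57910)/2 = 32518.5 km.
Half the transfer-orbit period gives t = π√(a_t³/μ) = 29178 s.
Converting: 29178 s ÷ 3600 s/hour = 8.105 hours.

t = 8.105 hours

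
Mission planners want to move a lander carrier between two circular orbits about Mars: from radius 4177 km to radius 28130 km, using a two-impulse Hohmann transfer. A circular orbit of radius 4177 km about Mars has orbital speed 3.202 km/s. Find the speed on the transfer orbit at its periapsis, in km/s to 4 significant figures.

v = 4.225 km/s

From the circular-orbit relation v² = μ/r at r = 4177 km: μ = v²r = (3.202)² × 4177 = 42826.0 km³/s².
Semi-major axis of the transfer orbit: a_t = (4177 + 28130)/2 = 16153.5 km.
The periapsis of the transfer ellipse is at r = 4177 km.
From the vis-viva equation, v = √[μ(2/r − 1/a_t)] = 4.225 km/s.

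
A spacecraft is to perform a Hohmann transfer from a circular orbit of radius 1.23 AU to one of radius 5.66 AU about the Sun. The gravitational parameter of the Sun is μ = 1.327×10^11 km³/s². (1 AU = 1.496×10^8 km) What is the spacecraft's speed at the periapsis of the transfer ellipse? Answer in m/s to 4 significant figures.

In km: r₁ = 1.23 × 1.496×10^8 = 1.84008×10^8 km; r₂ = 5.66 × 1.496×10^8 = 8.46736×10^8 km.
The Hohmann ellipse has a_t = (r₁ + r₂)/2 = 5.15372×10^8 km.
The periapsis of the transfer ellipse is at r = 1.84008×10^8 km.
Applying v² = μ(2/r − 1/a_t): v = 34.42 km/s.

v = 34420 m/s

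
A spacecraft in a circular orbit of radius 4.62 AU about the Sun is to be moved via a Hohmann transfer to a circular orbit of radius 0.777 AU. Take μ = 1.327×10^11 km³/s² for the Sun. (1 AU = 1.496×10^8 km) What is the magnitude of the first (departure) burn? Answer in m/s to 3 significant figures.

In km: r₁ = 4.62 × 1.496×10^8 = 6.91152×10^8 km; r₂ = 0.777 × 1.496×10^8 = 1.162392×10^8 km.
Semi-major axis of the transfer orbit: a_t = (6.91152×10^8 + 1.162392×10^8)/2 = 4.036956×10^8 km.
Circular speed at r = 6.91152×10^8 km: v_c = √(μ/r) = 13.856 km/s.
Vis-viva on the transfer ellipse at r = 6.91152×10^8 km gives v_t = √[μ(2/r − 1/a_t)] = 7.4353 km/s.
Δv₁ = |v_t − v_c| = |7.4353 − 13.856| = 6.421 km/s.

Δv₁ = 6420 m/s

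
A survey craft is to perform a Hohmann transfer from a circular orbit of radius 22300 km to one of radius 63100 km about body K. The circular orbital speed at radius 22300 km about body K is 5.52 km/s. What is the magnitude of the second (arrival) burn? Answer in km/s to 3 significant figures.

Δv₂ = 0.910 km/s

From the circular-orbit relation v² = μ/r at r = 22300 km: μ = v²r = (5.52)² × 22300 = 6.79490×10^5 km³/s².
Semi-major axis of the transfer orbit: a_t = (22300 + 63100)/2 = 42700 km.
Circular speed at r = 63100 km: v_c = √(μ/r) = 3.28153 km/s.
Vis-viva on the transfer ellipse at r = 63100 km gives v_t = √[μ(2/r − 1/a_t)] = 2.37146 km/s.
Δv₂ = |v_t − v_c| = |2.37146 − 3.28153| = 0.9101 km/s.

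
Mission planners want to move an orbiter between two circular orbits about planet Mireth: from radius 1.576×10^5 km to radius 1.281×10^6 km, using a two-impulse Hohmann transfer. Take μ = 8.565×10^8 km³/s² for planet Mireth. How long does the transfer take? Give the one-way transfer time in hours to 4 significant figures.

The Hohmann ellipse has a_t = (r₁ + r₂)/2 = 7.193×10^5 km.
By Kepler's third law the transfer-orbit period is T = 2π√(a_t³/μ), so t = T/2 = 65490 s.
Converting: 65490 s ÷ 3600 s/hour = 18.19 hours.

t = 18.19 hours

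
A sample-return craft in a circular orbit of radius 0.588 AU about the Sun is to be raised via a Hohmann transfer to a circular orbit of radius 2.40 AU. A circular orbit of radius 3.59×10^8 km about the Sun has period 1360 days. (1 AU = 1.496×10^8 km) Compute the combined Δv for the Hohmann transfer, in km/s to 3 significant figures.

Δv = 17.5 km/s

From Kepler's third law T² = 4π²r³/μ at r = 3.59×10^8 km, T = 1360 days = 1360 × 86400 s = 1.17504×10^8 s: μ = 4π²r³/T² = 1.32293×10^11 km³/s².
In km: r₁ = 0.588 × 1.496×10^8 = 8.79648×10^7 km; r₂ = 2.40 × 1.496×10^8 = 3.5904×10^8 km.
Semi-major axis of the transfer orbit: a_t = (8.79648×10^7 + 3.5904×10^8)/2 = 2.235024×10^8 km.
Circular speed at r₁: v₁ = √(μ/r₁) = √(1.32293×10^11/8.79648×10^7) = 38.78 km/s.
On the transfer ellipse at r₁, vis-viva equation gives v_p = √[μ(2/r₁ − 1/a_t)] = 49.15 km/s.
First burn Δv₁ = |v_p − v₁| = 10.37 km/s.
At r₂, v₂ = √(μ/r₂) = 19.195 km/s.
Transfer-orbit speed at r₂: v_a = √[μ(2/r₂ − 1/a_t)] = 12.042 km/s.
Second burn Δv₂ = |v₂ − v_a| = 7.153 km/s.
Δv = Δv₁ + Δv₂ = 10.37 + 7.153 = 17.52 km/s.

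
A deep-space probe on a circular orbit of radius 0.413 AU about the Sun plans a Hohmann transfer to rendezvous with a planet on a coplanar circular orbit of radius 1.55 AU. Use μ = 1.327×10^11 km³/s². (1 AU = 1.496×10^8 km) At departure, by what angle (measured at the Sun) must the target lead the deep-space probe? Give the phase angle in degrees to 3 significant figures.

φ = 89.3°

In km: r₁ = 0.413 × 1.496×10^8 = 6.17848×10^7 km; r₂ = 1.55 × 1.496×10^8 = 2.3188×10^8 km.
Semi-major axis of the transfer orbit: a_t = (6.17848×10^7 + 2.3188×10^8)/2 = 1.468324×10^8 km.
The half-period of the transfer ellipse is t = π√(a_t³/μ) = 1.534×10^7 s.
Target angular speed ω₂ = √(μ/r₂³) = 1.032×10^-7 rad/s.
Angle swept by the target during transfer: ω₂·t = 1.583 rad = 90.70°.
The deep-space probe traverses 180° on the transfer ellipse, so the target must lead by 180° − 90.70° = 89.3°.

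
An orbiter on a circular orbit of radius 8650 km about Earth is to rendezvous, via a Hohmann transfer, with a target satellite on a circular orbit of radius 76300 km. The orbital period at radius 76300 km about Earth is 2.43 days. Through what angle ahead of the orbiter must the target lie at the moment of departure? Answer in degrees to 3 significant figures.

From Kepler's third law T² = 4π²r³/μ at r = 76300 km, T = 2.43 days = 2.43 × 86400 s = 2.09952×10^5 s: μ = 4π²r³/T² = 3.97826×10^5 km³/s².
The Hohmann ellipse has a_t = (r₁ + r₂)/2 = 42475 km.
Transfer time t = π√(a_t³/μ) = 43601.7 s.
The target's mean motion on its circular orbit is ω₂ = √(μ/r₂³) = 2.99268×10^-5 rad/s.
Angle swept by the target during transfer: ω₂·t = 1.30486 rad = 74.76°.
The orbiter traverses 180° on the transfer ellipse, so the target must lead by 180° − 74.76° = 105°.

φ = 105°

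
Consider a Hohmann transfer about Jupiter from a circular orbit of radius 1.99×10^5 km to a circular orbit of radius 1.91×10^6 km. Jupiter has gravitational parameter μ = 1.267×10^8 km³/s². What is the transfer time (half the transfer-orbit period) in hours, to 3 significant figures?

Semi-major axis of the transfer orbit: a_t = (1.990×10^5 + 1.910×10^6)/2 = 1.0545×10^6 km.
Transfer time t = π√(a_t³/μ) = π√((1.0545×10^6)³ / 1.267×10^8) = 3.0223×10^5 s.
Converting: 3.0223×10^5 s ÷ 3600 s/hour = 84.0 hours.

t = 84.0 hours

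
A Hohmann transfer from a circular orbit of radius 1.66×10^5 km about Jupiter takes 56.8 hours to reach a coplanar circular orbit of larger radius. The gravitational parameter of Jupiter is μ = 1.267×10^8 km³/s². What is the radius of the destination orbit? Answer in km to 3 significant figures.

r₂ = 1.46×10^6 km

Transfer time t = 56.8 hours = 2.0448×10^5 s, and t = π√(a_t³/μ).
So a_t = (μ t²/π²)^(1/3) = (1.267×10^8 × (2.0448×10^5)² / π²)^(1/3) = 8.1269×10^5 km.
Since a_t = (r₁ + r₂)/2, r₂ = 2a_t − r₁ = 2×8.1269×10^5 − 1.660×10^5 = 1.45938×10^6 km.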